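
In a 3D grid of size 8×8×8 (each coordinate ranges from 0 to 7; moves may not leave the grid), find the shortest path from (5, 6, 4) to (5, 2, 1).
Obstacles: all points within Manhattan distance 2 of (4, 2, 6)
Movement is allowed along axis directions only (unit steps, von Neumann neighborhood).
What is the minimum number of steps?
7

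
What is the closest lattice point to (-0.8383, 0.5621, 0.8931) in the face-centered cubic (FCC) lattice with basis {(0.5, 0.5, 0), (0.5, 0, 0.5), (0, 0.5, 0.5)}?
(-0.5, 0.5, 1)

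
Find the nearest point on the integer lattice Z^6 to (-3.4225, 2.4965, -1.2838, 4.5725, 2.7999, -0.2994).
(-3, 2, -1, 5, 3, 0)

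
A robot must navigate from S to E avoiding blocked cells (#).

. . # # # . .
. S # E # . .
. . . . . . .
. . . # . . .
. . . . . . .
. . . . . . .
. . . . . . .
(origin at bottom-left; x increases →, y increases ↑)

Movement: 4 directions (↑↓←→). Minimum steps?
4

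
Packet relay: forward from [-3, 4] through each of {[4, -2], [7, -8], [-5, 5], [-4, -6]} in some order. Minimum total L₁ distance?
36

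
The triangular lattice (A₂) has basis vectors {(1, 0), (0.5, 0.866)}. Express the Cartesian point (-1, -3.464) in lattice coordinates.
b₁ - 4b₂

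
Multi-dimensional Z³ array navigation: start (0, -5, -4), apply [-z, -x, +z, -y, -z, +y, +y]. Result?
(-1, -4, -5)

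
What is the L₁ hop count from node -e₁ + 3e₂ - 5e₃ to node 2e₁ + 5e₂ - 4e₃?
6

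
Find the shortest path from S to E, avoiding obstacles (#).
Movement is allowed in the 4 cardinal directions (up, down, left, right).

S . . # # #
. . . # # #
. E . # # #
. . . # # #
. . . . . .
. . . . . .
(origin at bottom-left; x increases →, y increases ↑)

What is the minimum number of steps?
3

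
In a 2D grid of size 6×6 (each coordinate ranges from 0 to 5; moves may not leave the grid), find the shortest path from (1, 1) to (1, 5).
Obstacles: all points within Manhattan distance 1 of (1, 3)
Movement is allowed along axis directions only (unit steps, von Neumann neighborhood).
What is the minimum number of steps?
8
(one shortest path: (1, 1) → (2, 1) → (3, 1) → (3, 2) → (3, 3) → (3, 4) → (2, 4) → (2, 5) → (1, 5))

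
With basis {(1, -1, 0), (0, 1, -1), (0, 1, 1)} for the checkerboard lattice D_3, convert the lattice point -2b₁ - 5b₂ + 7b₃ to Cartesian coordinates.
(-2, 4, 12)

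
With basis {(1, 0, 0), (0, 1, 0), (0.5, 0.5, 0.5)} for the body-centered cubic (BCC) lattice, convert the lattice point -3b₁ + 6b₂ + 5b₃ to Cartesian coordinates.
(-0.5, 8.5, 2.5)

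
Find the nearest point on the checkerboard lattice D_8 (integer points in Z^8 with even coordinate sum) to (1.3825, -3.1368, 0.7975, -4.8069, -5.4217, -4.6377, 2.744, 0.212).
(1, -3, 1, -5, -6, -5, 3, 0)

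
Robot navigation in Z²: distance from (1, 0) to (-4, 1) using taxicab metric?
6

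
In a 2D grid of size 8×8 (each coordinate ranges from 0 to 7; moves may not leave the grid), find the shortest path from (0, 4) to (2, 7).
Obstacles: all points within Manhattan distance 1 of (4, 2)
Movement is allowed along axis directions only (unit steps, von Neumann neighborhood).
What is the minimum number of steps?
5
(one shortest path: (0, 4) → (1, 4) → (2, 4) → (2, 5) → (2, 6) → (2, 7))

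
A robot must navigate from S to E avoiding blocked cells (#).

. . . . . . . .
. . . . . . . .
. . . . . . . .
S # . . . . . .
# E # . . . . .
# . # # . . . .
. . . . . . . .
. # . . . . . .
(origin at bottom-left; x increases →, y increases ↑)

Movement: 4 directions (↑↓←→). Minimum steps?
14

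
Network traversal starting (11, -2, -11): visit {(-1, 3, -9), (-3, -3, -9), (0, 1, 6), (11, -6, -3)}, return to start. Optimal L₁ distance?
82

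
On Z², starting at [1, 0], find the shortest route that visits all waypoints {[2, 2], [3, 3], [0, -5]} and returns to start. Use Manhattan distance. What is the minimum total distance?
22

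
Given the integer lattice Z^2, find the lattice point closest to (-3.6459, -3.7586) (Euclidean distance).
(-4, -4)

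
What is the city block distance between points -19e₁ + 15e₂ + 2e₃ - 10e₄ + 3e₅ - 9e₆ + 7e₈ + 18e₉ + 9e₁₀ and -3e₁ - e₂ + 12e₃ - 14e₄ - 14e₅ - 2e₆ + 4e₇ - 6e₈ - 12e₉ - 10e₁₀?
136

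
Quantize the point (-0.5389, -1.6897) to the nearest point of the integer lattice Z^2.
(-1, -2)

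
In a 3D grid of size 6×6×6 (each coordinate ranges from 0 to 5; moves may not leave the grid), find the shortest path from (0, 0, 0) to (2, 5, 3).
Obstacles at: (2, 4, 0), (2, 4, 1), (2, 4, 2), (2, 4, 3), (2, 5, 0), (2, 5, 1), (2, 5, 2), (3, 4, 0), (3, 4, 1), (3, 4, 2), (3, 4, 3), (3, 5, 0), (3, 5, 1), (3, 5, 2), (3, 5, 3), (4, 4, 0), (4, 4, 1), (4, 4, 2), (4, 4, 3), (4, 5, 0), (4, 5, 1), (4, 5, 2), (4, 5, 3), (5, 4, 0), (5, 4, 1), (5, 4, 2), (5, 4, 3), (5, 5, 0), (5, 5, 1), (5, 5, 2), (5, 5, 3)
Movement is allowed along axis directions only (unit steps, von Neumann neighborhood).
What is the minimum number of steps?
10
(one shortest path: (0, 0, 0) → (1, 0, 0) → (1, 1, 0) → (1, 2, 0) → (1, 3, 0) → (1, 4, 0) → (1, 5, 0) → (1, 5, 1) → (1, 5, 2) → (1, 5, 3) → (2, 5, 3))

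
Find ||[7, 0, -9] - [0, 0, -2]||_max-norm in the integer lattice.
7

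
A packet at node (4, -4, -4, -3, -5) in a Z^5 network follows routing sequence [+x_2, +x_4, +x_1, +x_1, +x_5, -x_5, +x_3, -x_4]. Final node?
(6, -3, -3, -3, -5)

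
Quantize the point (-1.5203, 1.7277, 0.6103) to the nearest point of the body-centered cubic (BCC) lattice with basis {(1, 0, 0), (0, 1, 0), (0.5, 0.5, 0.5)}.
(-1.5, 1.5, 0.5)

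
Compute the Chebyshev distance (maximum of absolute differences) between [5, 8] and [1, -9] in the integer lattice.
17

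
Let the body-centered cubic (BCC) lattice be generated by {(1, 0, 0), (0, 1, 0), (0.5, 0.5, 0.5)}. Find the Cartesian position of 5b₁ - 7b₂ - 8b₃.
(1, -11, -4)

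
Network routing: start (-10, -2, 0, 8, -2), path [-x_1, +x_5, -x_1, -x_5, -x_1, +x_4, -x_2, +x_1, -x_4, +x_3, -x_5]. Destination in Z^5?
(-12, -3, 1, 8, -3)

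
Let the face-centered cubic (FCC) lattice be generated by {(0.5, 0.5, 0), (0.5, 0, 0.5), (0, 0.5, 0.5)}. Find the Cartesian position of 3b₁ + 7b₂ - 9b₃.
(5, -3, -1)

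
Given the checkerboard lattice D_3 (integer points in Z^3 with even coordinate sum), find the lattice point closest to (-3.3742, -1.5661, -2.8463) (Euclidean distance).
(-3, -2, -3)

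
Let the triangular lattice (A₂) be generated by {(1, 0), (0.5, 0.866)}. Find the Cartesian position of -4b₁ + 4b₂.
(-2, 3.464)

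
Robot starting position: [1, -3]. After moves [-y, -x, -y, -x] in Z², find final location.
(-1, -5)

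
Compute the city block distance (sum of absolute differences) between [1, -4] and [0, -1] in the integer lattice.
4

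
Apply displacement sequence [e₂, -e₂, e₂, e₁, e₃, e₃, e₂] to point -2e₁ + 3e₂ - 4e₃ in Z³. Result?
(-1, 5, -2)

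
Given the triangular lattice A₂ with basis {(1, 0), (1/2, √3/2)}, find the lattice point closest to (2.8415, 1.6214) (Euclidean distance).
(3, 1.732)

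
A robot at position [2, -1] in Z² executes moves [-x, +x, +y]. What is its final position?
(2, 0)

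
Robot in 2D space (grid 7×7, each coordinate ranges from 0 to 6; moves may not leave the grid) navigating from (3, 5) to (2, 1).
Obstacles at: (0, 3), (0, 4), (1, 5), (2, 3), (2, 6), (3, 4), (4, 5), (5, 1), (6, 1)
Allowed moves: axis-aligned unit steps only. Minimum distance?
7
(one shortest path: (3, 5) → (2, 5) → (2, 4) → (1, 4) → (1, 3) → (1, 2) → (2, 2) → (2, 1))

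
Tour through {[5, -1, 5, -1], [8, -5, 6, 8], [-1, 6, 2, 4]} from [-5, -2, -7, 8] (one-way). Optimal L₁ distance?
63
(one optimal route: (-5, -2, -7, 8) → (-1, 6, 2, 4) → (5, -1, 5, -1) → (8, -5, 6, 8))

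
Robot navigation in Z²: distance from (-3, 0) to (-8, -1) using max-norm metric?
5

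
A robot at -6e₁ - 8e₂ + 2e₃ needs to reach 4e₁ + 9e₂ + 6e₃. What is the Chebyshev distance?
17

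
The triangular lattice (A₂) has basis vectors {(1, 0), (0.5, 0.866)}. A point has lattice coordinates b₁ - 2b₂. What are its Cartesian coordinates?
(0, -1.732)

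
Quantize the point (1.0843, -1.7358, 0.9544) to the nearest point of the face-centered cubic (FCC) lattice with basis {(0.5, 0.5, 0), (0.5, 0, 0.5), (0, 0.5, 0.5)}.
(1, -2, 1)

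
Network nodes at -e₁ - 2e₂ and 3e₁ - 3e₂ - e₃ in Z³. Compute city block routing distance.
6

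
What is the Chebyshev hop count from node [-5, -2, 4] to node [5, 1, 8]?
10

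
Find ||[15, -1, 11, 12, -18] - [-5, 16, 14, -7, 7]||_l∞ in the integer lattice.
25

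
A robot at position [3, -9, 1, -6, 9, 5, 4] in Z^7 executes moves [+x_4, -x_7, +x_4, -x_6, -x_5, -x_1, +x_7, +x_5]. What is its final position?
(2, -9, 1, -4, 9, 4, 4)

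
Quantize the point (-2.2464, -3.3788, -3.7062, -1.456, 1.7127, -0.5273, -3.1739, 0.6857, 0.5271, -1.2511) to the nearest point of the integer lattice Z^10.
(-2, -3, -4, -1, 2, -1, -3, 1, 1, -1)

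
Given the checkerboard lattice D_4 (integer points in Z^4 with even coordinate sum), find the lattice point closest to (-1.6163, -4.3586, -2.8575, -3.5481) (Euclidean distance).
(-2, -4, -3, -3)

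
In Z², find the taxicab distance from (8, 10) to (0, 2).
16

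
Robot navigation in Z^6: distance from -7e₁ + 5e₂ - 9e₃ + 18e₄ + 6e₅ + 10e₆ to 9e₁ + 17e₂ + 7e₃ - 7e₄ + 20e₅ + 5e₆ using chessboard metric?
25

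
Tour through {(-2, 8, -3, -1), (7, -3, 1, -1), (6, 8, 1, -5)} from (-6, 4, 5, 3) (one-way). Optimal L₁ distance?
52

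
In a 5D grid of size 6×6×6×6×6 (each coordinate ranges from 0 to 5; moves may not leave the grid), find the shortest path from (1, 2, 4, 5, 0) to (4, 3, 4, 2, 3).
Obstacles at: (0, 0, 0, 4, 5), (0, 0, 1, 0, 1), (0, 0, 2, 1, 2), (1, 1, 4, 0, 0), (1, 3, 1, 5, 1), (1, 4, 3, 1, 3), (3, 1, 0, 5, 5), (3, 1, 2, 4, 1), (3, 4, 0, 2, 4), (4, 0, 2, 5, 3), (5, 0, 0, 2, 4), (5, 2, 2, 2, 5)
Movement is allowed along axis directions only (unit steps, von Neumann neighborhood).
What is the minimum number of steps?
10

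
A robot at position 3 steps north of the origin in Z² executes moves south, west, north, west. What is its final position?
(-2, 3)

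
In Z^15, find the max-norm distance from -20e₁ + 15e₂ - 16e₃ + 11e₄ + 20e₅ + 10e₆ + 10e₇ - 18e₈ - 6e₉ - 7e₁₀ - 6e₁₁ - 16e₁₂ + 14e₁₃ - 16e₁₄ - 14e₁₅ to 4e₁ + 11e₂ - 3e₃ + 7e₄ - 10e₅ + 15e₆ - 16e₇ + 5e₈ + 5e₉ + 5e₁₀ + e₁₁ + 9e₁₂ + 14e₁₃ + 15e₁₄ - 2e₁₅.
31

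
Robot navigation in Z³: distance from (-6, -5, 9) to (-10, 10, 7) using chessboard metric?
15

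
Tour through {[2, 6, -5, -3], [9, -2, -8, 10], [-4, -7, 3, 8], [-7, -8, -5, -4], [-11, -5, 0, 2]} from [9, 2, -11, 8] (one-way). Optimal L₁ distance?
100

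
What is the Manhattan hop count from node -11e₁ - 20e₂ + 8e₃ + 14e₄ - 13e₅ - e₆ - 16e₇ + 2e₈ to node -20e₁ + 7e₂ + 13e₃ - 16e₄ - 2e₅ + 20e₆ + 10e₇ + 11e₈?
138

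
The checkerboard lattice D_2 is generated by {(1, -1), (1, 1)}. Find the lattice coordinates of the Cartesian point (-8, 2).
-5b₁ - 3b₂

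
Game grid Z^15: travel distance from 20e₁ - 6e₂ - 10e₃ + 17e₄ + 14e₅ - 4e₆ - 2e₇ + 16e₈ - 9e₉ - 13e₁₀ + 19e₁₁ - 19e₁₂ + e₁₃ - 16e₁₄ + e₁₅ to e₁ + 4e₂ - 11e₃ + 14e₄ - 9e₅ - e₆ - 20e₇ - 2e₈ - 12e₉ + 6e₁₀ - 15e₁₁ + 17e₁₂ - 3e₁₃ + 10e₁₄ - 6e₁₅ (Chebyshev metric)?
36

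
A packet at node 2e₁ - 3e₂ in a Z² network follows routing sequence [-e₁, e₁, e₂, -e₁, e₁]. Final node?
(2, -2)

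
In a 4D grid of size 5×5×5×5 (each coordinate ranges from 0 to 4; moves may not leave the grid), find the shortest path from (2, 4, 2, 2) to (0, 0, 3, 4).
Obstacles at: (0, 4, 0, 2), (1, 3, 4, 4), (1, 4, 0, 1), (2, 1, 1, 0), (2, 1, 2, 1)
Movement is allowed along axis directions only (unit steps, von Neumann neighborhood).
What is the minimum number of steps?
9
(one shortest path: (2, 4, 2, 2) → (1, 4, 2, 2) → (0, 4, 2, 2) → (0, 3, 2, 2) → (0, 2, 2, 2) → (0, 1, 2, 2) → (0, 0, 2, 2) → (0, 0, 3, 2) → (0, 0, 3, 3) → (0, 0, 3, 4))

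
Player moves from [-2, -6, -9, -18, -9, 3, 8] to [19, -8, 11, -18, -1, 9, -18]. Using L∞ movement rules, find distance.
26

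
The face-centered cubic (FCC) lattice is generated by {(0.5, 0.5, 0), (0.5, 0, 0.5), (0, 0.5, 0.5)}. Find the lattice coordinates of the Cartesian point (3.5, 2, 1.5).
4b₁ + 3b₂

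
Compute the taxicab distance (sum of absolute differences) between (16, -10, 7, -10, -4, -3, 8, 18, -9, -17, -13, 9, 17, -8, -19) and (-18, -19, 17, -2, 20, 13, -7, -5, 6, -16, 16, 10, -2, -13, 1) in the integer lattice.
229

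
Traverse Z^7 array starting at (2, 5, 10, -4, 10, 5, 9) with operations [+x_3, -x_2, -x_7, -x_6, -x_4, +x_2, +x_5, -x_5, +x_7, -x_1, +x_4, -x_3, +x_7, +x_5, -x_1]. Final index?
(0, 5, 10, -4, 11, 4, 10)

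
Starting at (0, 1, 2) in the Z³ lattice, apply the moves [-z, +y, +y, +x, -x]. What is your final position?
(0, 3, 1)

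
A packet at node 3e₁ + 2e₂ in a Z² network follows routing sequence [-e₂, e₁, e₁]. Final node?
(5, 1)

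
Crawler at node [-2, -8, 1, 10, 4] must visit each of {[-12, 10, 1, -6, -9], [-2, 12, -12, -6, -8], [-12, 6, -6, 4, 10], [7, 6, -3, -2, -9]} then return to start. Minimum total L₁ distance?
190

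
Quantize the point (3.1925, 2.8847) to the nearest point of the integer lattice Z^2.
(3, 3)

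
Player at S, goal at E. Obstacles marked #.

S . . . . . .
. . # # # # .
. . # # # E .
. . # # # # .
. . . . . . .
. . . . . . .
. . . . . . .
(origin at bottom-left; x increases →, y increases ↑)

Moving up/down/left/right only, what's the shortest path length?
9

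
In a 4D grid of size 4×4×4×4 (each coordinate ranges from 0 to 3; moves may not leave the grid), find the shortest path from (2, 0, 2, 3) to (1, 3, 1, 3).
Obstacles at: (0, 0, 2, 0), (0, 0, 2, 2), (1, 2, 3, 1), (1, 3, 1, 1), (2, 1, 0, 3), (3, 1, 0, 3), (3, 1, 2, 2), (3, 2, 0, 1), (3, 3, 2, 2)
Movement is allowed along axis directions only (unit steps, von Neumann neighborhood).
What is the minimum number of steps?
5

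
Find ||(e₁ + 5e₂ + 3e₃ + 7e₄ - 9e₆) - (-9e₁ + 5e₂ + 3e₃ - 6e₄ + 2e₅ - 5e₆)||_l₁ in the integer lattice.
29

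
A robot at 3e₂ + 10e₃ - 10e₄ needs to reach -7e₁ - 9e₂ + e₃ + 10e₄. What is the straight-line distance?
25.9615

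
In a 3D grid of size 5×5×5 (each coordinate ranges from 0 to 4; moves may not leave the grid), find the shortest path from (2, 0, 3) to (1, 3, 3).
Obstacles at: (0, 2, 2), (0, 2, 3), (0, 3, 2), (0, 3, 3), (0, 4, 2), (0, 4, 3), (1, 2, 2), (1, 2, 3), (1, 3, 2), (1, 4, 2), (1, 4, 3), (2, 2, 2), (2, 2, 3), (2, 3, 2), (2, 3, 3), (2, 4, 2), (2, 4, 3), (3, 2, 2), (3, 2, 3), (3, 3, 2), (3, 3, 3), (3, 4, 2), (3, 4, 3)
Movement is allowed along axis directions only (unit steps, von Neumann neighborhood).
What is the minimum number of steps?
6
(one shortest path: (2, 0, 3) → (1, 0, 3) → (1, 1, 3) → (1, 1, 4) → (1, 2, 4) → (1, 3, 4) → (1, 3, 3))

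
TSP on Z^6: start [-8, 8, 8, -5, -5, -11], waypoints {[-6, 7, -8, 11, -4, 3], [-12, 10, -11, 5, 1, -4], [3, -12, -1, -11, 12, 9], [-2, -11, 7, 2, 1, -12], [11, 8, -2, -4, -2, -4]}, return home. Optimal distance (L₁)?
288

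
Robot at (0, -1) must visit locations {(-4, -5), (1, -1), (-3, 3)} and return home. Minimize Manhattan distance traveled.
26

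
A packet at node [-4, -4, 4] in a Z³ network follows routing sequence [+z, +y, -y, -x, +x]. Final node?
(-4, -4, 5)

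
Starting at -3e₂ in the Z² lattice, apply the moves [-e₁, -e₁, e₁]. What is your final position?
(-1, -3)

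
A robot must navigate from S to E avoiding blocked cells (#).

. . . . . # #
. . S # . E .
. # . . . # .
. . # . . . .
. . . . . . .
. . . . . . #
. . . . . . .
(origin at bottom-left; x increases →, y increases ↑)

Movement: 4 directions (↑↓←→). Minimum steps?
5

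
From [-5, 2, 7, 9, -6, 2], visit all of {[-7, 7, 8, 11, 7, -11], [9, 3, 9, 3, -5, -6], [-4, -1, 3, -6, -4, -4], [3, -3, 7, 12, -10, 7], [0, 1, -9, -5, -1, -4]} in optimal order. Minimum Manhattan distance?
182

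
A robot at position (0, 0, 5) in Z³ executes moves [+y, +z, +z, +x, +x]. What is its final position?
(2, 1, 7)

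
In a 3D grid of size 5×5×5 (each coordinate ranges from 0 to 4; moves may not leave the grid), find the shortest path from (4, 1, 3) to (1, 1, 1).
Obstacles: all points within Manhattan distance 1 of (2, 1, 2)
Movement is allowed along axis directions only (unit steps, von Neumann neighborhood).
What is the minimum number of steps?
7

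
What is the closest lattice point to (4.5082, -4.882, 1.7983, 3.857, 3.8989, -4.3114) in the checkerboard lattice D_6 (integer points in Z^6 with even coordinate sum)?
(5, -5, 2, 4, 4, -4)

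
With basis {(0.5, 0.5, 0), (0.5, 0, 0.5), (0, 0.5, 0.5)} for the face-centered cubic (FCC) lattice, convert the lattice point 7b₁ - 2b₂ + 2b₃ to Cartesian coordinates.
(2.5, 4.5, 0)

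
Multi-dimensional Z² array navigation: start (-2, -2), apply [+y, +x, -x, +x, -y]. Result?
(-1, -2)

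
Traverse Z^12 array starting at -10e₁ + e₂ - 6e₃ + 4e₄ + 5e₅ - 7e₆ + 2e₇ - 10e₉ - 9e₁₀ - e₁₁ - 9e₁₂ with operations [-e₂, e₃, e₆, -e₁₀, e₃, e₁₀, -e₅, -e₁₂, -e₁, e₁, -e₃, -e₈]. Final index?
(-10, 0, -5, 4, 4, -6, 2, -1, -10, -9, -1, -10)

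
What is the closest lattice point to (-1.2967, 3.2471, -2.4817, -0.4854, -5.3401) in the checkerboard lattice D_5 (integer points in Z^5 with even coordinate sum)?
(-1, 3, -2, -1, -5)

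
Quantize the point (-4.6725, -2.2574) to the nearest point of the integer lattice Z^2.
(-5, -2)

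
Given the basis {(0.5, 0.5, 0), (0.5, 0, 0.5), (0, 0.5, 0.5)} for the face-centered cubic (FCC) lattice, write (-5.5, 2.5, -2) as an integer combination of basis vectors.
-b₁ - 10b₂ + 6b₃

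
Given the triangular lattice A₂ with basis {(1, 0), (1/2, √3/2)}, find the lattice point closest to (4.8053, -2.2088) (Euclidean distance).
(4.5, -2.598)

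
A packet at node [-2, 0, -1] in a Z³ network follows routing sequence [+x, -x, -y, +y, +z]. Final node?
(-2, 0, 0)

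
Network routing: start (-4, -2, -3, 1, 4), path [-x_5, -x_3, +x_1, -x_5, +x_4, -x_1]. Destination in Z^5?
(-4, -2, -4, 2, 2)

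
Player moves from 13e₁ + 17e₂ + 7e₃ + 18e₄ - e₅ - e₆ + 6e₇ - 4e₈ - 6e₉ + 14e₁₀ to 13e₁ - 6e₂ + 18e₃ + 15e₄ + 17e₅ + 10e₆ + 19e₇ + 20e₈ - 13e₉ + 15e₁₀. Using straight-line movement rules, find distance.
43.5775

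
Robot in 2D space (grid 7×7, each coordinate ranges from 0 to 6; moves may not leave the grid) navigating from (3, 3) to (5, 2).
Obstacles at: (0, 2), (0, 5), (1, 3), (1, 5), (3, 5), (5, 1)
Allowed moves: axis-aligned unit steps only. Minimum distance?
3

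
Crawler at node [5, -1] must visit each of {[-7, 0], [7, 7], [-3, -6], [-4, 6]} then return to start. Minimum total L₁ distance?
54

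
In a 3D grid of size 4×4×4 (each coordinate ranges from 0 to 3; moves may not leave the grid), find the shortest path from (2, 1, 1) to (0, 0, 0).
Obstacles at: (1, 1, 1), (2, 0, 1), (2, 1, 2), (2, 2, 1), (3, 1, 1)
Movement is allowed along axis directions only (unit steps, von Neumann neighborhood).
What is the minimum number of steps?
4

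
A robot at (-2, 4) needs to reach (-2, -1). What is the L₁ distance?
5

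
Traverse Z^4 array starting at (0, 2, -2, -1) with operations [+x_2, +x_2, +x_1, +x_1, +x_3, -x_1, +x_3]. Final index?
(1, 4, 0, -1)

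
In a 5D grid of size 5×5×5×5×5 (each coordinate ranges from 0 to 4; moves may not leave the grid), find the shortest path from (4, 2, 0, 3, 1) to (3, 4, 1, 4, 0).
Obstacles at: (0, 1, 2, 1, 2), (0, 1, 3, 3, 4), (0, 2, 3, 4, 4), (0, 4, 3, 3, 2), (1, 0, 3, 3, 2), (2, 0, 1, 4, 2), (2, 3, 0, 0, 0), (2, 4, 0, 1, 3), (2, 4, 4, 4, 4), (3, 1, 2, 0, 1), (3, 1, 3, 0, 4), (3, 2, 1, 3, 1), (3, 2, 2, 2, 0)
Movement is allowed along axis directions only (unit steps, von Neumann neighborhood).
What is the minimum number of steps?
6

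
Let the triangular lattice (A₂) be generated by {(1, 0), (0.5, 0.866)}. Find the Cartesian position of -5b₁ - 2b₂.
(-6, -1.732)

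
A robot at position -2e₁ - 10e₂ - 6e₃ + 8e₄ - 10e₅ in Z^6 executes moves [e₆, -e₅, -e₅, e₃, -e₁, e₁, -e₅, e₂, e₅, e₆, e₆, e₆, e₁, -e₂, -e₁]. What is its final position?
(-2, -10, -5, 8, -12, 4)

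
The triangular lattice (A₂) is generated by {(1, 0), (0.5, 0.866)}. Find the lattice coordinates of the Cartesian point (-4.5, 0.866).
-5b₁ + b₂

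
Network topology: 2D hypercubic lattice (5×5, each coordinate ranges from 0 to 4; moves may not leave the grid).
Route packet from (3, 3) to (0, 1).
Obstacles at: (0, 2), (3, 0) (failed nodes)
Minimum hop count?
5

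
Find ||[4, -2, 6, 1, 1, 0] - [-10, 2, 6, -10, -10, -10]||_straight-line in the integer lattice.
23.5372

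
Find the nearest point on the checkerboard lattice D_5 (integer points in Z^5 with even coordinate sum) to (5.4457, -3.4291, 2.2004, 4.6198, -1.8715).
(6, -3, 2, 5, -2)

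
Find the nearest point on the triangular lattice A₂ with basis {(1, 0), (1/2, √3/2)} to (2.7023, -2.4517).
(2.5, -2.598)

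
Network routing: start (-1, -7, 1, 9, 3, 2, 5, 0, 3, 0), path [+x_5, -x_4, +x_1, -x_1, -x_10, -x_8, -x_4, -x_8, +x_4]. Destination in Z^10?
(-1, -7, 1, 8, 4, 2, 5, -2, 3, -1)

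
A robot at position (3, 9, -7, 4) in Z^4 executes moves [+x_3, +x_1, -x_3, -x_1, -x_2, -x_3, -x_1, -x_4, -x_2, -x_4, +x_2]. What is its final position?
(2, 8, -8, 2)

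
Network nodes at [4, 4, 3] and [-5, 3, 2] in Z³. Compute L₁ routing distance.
11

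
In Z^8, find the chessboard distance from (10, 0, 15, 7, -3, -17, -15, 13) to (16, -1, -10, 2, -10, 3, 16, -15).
31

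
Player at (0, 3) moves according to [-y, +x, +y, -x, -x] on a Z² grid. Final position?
(-1, 3)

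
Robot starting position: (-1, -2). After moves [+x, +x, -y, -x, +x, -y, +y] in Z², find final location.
(1, -3)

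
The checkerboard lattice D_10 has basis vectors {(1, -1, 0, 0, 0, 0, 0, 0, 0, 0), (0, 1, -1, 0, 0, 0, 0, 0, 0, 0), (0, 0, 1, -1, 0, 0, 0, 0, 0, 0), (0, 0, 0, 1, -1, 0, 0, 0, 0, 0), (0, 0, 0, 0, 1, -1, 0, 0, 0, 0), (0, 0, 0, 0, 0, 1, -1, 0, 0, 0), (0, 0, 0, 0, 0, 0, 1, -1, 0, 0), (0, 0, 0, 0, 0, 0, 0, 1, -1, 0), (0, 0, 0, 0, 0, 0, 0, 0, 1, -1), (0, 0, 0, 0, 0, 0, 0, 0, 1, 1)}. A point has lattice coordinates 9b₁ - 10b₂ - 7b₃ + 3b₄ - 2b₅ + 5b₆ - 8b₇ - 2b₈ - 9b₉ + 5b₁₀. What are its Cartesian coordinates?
(9, -19, 3, 10, -5, 7, -13, 6, -2, 14)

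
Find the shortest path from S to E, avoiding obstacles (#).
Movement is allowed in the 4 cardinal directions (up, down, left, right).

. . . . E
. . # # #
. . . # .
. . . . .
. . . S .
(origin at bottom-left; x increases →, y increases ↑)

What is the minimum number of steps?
9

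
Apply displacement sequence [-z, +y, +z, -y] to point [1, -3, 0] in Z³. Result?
(1, -3, 0)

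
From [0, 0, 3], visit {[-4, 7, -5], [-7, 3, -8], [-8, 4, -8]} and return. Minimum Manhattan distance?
52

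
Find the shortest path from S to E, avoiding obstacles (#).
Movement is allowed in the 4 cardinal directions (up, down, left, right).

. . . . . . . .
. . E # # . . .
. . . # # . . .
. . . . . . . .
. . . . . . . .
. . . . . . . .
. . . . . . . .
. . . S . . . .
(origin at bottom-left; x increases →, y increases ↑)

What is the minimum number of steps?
7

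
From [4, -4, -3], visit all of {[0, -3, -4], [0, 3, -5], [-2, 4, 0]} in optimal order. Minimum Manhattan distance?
21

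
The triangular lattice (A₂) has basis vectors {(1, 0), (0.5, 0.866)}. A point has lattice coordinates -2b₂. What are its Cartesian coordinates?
(-1, -1.732)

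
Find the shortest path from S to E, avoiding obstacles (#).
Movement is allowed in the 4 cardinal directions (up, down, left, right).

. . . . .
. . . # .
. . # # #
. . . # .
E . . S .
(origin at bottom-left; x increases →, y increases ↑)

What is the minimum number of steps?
3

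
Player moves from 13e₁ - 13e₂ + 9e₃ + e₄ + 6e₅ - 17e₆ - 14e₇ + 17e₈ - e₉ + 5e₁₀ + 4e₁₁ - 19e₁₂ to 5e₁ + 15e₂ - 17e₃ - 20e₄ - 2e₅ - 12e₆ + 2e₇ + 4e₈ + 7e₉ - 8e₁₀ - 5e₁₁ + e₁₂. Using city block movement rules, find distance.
175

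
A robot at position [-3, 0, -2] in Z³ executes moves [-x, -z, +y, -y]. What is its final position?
(-4, 0, -3)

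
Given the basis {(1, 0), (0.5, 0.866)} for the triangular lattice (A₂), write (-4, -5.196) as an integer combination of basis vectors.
-b₁ - 6b₂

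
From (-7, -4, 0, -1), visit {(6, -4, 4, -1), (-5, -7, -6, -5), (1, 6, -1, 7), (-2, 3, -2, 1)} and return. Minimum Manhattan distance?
96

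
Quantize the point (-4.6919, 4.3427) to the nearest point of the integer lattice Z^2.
(-5, 4)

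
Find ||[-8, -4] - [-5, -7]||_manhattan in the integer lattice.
6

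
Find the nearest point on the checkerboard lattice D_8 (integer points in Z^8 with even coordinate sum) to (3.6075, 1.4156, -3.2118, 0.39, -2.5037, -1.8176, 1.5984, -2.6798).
(4, 1, -3, 0, -3, -2, 2, -3)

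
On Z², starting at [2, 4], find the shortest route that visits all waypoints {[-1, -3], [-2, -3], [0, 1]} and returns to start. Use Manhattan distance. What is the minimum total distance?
22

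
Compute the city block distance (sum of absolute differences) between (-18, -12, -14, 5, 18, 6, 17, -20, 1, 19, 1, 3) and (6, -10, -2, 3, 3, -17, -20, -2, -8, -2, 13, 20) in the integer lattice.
192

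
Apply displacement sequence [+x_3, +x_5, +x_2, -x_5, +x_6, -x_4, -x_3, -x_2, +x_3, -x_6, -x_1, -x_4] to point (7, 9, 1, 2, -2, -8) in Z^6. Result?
(6, 9, 2, 0, -2, -8)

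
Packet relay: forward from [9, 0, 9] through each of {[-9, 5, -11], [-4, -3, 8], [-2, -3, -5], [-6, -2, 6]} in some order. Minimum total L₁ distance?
59
(one optimal route: (9, 0, 9) → (-4, -3, 8) → (-6, -2, 6) → (-2, -3, -5) → (-9, 5, -11))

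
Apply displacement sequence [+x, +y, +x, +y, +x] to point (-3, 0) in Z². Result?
(0, 2)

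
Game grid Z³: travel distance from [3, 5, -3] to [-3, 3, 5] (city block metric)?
16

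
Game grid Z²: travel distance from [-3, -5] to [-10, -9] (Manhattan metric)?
11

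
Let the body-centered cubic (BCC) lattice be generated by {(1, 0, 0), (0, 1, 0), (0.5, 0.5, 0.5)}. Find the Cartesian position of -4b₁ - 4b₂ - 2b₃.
(-5, -5, -1)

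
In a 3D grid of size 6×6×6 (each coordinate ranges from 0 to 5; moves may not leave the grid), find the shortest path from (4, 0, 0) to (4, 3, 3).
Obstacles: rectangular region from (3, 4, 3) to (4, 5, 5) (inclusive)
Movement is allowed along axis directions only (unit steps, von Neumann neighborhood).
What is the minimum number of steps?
6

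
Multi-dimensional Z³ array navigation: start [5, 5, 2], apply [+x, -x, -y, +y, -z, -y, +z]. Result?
(5, 4, 2)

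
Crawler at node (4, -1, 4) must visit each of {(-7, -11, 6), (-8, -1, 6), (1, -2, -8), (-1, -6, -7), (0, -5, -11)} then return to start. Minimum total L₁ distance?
78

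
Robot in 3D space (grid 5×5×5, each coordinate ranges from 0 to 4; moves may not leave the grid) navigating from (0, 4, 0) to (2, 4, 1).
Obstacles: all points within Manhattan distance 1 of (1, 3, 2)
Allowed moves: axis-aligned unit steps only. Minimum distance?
3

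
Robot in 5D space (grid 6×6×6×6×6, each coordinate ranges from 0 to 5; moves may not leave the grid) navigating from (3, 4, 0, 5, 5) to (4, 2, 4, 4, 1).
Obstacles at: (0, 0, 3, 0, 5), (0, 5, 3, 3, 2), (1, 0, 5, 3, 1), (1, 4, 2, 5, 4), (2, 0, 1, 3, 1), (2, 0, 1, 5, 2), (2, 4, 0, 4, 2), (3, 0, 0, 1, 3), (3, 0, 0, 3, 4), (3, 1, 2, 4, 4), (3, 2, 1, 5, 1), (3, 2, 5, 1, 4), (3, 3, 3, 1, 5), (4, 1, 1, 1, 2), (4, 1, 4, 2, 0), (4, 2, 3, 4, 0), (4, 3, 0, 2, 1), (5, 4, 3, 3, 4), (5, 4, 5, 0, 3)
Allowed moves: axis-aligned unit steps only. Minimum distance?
12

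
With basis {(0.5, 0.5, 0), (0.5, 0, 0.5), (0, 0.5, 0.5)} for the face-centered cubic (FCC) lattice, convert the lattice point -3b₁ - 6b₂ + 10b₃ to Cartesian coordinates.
(-4.5, 3.5, 2)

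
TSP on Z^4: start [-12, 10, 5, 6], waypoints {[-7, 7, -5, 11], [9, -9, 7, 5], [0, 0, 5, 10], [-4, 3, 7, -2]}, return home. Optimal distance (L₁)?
130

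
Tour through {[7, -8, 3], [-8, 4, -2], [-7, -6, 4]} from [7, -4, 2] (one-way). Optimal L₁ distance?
39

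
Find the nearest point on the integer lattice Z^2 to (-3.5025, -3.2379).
(-4, -3)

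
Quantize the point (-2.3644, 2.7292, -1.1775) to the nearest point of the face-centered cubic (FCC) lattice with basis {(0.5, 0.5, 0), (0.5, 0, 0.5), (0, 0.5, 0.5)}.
(-2.5, 2.5, -1)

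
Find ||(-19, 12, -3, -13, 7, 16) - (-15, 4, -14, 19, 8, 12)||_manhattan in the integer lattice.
60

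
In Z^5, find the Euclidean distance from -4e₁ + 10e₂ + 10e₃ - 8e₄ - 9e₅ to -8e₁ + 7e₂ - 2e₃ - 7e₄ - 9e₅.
13.0384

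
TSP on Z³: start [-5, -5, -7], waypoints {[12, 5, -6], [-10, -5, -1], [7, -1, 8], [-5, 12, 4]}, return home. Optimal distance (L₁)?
120
(one optimal route: (-5, -5, -7) → (12, 5, -6) → (7, -1, 8) → (-5, 12, 4) → (-10, -5, -1) → (-5, -5, -7))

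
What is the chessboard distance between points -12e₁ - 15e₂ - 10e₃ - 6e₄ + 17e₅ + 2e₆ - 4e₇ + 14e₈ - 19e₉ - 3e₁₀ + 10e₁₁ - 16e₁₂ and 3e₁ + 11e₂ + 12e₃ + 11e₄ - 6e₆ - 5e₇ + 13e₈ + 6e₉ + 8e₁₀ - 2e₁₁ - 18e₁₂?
26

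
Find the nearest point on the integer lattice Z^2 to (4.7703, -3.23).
(5, -3)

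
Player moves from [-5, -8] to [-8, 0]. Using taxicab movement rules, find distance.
11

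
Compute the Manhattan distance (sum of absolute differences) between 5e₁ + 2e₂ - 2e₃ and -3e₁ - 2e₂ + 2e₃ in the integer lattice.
16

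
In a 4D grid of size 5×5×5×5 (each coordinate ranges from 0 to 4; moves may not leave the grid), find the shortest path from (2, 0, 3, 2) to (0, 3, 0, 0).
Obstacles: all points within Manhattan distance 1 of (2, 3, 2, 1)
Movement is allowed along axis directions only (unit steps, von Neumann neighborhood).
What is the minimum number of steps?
10
(one shortest path: (2, 0, 3, 2) → (1, 0, 3, 2) → (0, 0, 3, 2) → (0, 1, 3, 2) → (0, 2, 3, 2) → (0, 3, 3, 2) → (0, 3, 2, 2) → (0, 3, 1, 2) → (0, 3, 0, 2) → (0, 3, 0, 1) → (0, 3, 0, 0))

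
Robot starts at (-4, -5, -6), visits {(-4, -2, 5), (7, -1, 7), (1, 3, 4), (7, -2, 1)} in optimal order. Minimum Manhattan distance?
45
(one optimal route: (-4, -5, -6) → (-4, -2, 5) → (1, 3, 4) → (7, -1, 7) → (7, -2, 1))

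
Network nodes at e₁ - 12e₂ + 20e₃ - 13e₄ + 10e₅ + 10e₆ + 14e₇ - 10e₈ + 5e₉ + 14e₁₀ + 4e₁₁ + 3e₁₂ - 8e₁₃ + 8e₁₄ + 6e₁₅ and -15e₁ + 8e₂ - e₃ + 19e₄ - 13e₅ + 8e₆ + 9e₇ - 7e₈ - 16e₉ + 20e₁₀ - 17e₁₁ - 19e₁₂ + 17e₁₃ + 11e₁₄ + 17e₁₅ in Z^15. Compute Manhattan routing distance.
231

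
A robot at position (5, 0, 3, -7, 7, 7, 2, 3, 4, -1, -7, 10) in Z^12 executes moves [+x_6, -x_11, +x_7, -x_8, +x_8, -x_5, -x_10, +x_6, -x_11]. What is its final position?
(5, 0, 3, -7, 6, 9, 3, 3, 4, -2, -9, 10)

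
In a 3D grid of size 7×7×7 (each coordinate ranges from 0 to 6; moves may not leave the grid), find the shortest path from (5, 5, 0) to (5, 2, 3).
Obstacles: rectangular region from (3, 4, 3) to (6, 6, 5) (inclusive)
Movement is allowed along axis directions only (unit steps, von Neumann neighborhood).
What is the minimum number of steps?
6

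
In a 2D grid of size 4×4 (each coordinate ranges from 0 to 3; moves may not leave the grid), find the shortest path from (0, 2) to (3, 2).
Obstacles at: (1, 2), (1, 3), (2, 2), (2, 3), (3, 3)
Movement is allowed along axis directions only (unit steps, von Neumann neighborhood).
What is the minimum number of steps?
5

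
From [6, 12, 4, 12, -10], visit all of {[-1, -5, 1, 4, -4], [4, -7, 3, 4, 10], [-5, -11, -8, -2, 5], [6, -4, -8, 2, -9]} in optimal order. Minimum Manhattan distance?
121
(one optimal route: (6, 12, 4, 12, -10) → (6, -4, -8, 2, -9) → (-1, -5, 1, 4, -4) → (4, -7, 3, 4, 10) → (-5, -11, -8, -2, 5))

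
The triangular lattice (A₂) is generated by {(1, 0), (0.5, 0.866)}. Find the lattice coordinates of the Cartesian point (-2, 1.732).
-3b₁ + 2b₂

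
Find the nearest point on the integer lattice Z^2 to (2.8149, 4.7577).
(3, 5)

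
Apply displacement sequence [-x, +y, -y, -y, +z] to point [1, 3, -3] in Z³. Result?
(0, 2, -2)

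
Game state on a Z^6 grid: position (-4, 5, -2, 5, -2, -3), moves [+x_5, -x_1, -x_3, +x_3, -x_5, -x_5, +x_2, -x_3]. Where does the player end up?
(-5, 6, -3, 5, -3, -3)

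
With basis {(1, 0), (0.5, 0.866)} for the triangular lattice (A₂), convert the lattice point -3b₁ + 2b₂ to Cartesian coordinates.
(-2, 1.732)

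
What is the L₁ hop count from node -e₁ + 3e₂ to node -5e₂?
9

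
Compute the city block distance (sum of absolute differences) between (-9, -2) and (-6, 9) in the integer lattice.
14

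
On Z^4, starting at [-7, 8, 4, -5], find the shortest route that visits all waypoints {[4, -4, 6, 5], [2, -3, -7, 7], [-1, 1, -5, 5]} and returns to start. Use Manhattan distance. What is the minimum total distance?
96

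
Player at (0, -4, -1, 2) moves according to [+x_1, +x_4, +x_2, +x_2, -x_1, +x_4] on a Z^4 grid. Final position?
(0, -2, -1, 4)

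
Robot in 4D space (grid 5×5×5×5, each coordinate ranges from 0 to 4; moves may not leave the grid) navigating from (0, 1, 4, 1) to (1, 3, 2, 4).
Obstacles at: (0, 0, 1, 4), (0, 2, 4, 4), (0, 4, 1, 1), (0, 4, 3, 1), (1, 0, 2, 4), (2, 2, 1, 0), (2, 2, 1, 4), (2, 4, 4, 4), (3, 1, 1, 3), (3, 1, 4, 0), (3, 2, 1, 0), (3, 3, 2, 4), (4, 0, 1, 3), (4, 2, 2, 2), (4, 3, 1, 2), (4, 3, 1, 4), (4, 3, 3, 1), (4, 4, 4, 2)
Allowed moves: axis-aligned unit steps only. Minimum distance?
8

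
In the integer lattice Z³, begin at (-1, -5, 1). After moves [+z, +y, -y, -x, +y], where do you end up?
(-2, -4, 2)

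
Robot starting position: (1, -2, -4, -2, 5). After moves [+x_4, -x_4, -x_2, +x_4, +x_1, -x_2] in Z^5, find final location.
(2, -4, -4, -1, 5)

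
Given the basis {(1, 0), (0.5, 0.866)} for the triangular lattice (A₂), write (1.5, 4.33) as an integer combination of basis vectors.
-b₁ + 5b₂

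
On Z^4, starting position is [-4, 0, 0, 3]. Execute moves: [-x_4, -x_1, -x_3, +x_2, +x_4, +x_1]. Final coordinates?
(-4, 1, -1, 3)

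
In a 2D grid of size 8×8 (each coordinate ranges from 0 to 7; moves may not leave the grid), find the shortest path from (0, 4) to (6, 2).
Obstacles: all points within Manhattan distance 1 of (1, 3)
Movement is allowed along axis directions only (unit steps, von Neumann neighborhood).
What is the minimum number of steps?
10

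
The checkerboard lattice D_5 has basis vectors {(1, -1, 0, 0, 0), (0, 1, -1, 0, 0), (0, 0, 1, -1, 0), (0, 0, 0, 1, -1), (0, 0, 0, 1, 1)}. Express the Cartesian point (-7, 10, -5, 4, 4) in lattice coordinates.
-7b₁ + 3b₂ - 2b₃ - b₄ + 3b₅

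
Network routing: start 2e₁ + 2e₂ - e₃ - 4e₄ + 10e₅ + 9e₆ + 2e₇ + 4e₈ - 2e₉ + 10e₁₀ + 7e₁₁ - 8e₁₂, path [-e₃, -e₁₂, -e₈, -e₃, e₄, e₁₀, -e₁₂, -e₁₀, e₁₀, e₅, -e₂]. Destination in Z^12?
(2, 1, -3, -3, 11, 9, 2, 3, -2, 11, 7, -10)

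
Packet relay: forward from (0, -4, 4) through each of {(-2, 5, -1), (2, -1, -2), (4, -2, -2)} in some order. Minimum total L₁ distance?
26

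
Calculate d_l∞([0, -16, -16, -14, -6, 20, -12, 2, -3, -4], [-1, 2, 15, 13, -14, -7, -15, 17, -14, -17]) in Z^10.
31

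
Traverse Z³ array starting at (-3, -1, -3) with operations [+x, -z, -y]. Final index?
(-2, -2, -4)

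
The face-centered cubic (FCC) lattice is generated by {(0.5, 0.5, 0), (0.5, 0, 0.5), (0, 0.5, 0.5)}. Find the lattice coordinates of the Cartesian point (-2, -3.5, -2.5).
-3b₁ - b₂ - 4b₃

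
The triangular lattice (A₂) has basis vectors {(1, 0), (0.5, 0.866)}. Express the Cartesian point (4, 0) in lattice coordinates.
4b₁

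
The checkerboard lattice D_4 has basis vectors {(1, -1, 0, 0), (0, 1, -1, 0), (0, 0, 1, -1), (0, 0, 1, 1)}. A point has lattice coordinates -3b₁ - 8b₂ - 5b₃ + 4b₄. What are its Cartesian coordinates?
(-3, -5, 7, 9)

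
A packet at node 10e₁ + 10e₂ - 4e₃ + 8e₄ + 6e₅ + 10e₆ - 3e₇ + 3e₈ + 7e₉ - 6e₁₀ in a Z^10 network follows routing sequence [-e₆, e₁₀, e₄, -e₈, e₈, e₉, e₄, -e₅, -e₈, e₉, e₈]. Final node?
(10, 10, -4, 10, 5, 9, -3, 3, 9, -5)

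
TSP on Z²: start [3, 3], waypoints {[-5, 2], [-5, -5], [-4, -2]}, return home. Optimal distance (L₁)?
32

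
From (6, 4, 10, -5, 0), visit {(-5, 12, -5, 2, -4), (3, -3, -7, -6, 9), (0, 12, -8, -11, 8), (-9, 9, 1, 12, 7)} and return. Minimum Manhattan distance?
182
(one optimal route: (6, 4, 10, -5, 0) → (3, -3, -7, -6, 9) → (0, 12, -8, -11, 8) → (-5, 12, -5, 2, -4) → (-9, 9, 1, 12, 7) → (6, 4, 10, -5, 0))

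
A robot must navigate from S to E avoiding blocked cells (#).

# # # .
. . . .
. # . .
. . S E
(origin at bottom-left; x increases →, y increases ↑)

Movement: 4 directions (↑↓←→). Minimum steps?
1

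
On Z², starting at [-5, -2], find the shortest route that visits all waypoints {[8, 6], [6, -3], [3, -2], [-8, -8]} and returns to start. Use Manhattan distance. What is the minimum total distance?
60
(one optimal route: (-5, -2) → (3, -2) → (8, 6) → (6, -3) → (-8, -8) → (-5, -2))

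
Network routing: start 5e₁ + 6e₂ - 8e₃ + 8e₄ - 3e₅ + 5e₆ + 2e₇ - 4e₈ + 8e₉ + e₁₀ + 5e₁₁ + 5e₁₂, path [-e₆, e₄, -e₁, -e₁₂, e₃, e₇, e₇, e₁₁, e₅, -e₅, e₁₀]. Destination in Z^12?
(4, 6, -7, 9, -3, 4, 4, -4, 8, 2, 6, 4)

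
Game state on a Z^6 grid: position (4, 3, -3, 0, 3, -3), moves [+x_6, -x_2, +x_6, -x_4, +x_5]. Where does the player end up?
(4, 2, -3, -1, 4, -1)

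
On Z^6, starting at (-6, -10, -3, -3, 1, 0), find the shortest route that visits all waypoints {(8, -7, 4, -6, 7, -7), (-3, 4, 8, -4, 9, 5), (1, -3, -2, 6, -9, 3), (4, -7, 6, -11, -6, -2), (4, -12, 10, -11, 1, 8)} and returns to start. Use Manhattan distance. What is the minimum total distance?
226
(one optimal route: (-6, -10, -3, -3, 1, 0) → (8, -7, 4, -6, 7, -7) → (4, -7, 6, -11, -6, -2) → (4, -12, 10, -11, 1, 8) → (-3, 4, 8, -4, 9, 5) → (1, -3, -2, 6, -9, 3) → (-6, -10, -3, -3, 1, 0))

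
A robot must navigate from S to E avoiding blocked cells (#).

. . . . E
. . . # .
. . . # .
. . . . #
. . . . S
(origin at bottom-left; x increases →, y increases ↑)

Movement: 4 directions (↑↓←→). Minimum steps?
8
(one shortest path: (4, 0) → (3, 0) → (2, 0) → (2, 1) → (2, 2) → (2, 3) → (2, 4) → (3, 4) → (4, 4))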